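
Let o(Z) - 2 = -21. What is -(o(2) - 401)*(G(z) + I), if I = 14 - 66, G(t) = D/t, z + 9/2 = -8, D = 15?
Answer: -22344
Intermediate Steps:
o(Z) = -19 (o(Z) = 2 - 21 = -19)
z = -25/2 (z = -9/2 - 8 = -25/2 ≈ -12.500)
G(t) = 15/t
I = -52
-(o(2) - 401)*(G(z) + I) = -(-19 - 401)*(15/(-25/2) - 52) = -(-420)*(15*(-2/25) - 52) = -(-420)*(-6/5 - 52) = -(-420)*(-266)/5 = -1*22344 = -22344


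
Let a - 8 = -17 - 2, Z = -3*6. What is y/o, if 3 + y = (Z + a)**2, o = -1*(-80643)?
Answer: 838/80643 ≈ 0.010391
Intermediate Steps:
Z = -18
a = -11 (a = 8 + (-17 - 2) = 8 - 19 = -11)
o = 80643
y = 838 (y = -3 + (-18 - 11)**2 = -3 + (-29)**2 = -3 + 841 = 838)
y/o = 838/80643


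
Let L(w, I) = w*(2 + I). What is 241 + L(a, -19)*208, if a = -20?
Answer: 70961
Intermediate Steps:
241 + L(a, -19)*208 = 241 - 20*(2 - 19)*208 = 241 - 20*(-17)*208 = 241 + 340*208 = 241 + 70720 = 70961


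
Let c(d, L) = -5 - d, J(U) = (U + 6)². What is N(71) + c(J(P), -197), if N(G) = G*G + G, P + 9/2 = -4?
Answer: 20403/4 ≈ 5100.8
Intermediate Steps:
P = -17/2 (P = -9/2 - 4 = -17/2 ≈ -8.5000)
N(G) = G + G² (N(G) = G² + G = G + G²)
J(U) = (6 + U)²
N(71) + c(J(P), -197) = 71*(1 + 71) + (-5 - (6 - 17/2)²) = 71*72 + (-5 - (-5/2)²) = 5112 + (-5 - 1*25/4) = 5112 + (-5 - 25/4) = 5112 - 45/4 = 20403/4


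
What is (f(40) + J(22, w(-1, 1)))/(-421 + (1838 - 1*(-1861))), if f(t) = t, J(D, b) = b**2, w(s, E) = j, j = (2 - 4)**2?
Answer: 28/1639 ≈ 0.017084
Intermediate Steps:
j = 4 (j = (-2)**2 = 4)
w(s, E) = 4
(f(40) + J(22, w(-1, 1)))/(-421 + (1838 - 1*(-1861))) = (40 + 4**2)/(-421 + (1838 - 1*(-1861))) = (40 + 16)/(-421 + (1838 + 1861)) = 56/(-421 + 3699) = 56/3278 = 56*(1/3278) = 28/1639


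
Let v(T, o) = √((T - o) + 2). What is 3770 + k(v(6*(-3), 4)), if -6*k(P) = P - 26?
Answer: 11323/3 - I*√5/3 ≈ 3774.3 - 0.74536*I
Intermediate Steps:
v(T, o) = √(2 + T - o)
k(P) = 13/3 - P/6 (k(P) = -(P - 26)/6 = -(-26 + P)/6 = 13/3 - P/6)
3770 + k(v(6*(-3), 4)) = 3770 + (13/3 - √(2 + 6*(-3) - 1*4)/6) = 3770 + (13/3 - √(2 - 18 - 4)/6) = 3770 + (13/3 - I*√5/3) = 11323/3 - I*√5/3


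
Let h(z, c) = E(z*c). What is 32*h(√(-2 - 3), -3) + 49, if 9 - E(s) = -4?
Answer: 465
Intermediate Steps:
E(s) = 13 (E(s) = 9 - 1*(-4) = 9 + 4 = 13)
h(z, c) = 13
32*h(√(-2 - 3), -3) + 49 = 32*13 + 49 = 416 + 49 = 465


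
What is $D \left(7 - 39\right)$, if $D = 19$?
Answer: $-608$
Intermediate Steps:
$D \left(7 - 39\right) = 19 \left(7 - 39\right) = 19 \left(-32\right) = -608$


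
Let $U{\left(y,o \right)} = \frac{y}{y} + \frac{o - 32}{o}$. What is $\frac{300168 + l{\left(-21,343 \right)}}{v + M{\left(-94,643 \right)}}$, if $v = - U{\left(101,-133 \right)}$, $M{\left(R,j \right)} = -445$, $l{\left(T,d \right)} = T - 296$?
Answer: $- \frac{39880183}{59483} \approx -670.45$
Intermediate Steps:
$U{\left(y,o \right)} = 1 + \frac{-32 + o}{o}$
$l{\left(T,d \right)} = -296 + T$
$v = - \frac{298}{133}$ ($v = - (2 - \frac{32}{-133}) = - (2 - - \frac{32}{133}) = - (2 + \frac{32}{133}) = \left(-1\right) \frac{298}{133} = - \frac{298}{133} \approx -2.2406$)
$\frac{300168 + l{\left(-21,343 \right)}}{v + M{\left(-94,643 \right)}} = \frac{300168 - 317}{- \frac{298}{133} - 445} = \frac{300168 - 317}{- \frac{59483}{133}} = 299851 \left(- \frac{133}{59483}\right) = - \frac{39880183}{59483}$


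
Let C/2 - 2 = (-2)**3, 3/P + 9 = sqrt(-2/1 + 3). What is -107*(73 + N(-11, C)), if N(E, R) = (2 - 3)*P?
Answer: -62809/8 ≈ -7851.1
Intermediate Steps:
P = -3/8 (P = 3/(-9 + sqrt(-2/1 + 3)) = 3/(-9 + sqrt(-2*1 + 3)) = 3/(-9 + sqrt(-2 + 3)) = 3/(-9 + sqrt(1)) = 3/(-9 + 1) = 3/(-8) = 3*(-1/8) = -3/8 ≈ -0.37500)
C = -12 (C = 4 + 2*(-2)**3 = 4 + 2*(-8) = 4 - 16 = -12)
N(E, R) = 3/8 (N(E, R) = (2 - 3)*(-3/8) = -1*(-3/8) = 3/8)
-107*(73 + N(-11, C)) = -107*(73 + 3/8) = -107*587/8 = -62809/8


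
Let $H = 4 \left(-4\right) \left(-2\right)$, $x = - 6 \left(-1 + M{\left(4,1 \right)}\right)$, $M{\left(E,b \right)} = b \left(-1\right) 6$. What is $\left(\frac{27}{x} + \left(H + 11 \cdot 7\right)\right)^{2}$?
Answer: $\frac{2356225}{196} \approx 12022.0$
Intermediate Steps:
$M{\left(E,b \right)} = - 6 b$ ($M{\left(E,b \right)} = - b 6 = - 6 b$)
$x = 42$ ($x = - 6 \left(-1 - 6\right) = \left(-6\right) \left(-7\right) = 42$)
$H = 32$ ($H = \left(-16\right) \left(-2\right) = 32$)
$\left(\frac{27}{x} + \left(H + 11 \cdot 7\right)\right)^{2} = \left(\frac{27}{42} + \left(32 + 11 \cdot 7\right)\right)^{2} = \left(27 \cdot \frac{1}{42} + \left(32 + 77\right)\right)^{2} = \left(\frac{9}{14} + 109\right)^{2} = \left(\frac{1535}{14}\right)^{2} = \frac{2356225}{196}$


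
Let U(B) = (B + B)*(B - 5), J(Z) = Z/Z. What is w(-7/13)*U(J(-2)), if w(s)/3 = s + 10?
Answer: -2952/13 ≈ -227.08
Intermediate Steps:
J(Z) = 1
U(B) = 2*B*(-5 + B) (U(B) = (2*B)*(-5 + B) = 2*B*(-5 + B))
w(s) = 30 + 3*s (w(s) = 3*(s + 10) = 3*(10 + s) = 30 + 3*s)
w(-7/13)*U(J(-2)) = (30 + 3*(-7/13))*(2*1*(-5 + 1)) = (30 + 3*(-7*1/13))*(2*1*(-4)) = (30 + 3*(-7/13))*(-8) = (30 - 21/13)*(-8) = (369/13)*(-8) = -2952/13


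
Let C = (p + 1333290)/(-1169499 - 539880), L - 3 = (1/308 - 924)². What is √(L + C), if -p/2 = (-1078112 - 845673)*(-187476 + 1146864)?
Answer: I*√91186786186702503303/8356964 ≈ 1142.7*I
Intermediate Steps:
p = 3691312487160 (p = -2*(-1078112 - 845673)*(-187476 + 1146864) = -(-3847570)*959388 = -2*(-1845656243580) = 3691312487160)
L = 80992321873/94864 (L = 3 + (1/308 - 924)² = 3 + (-284591/308)² = 3 + 80992037281/94864 = 80992321873/94864 ≈ 8.5377e+5)
C = -410145980050/189931 (C = (3691312487160 + 1333290)/(-1169499 - 539880) = 3691313820450/(-1709379) = 3691313820450*(-1/1709379) = -410145980050/189931 ≈ -2.1594e+6)
√(L + C) = √(80992321873/94864 - 410145980050/189931) = √(-3360733652257491/2573944912) = I*√91186786186702503303/8356964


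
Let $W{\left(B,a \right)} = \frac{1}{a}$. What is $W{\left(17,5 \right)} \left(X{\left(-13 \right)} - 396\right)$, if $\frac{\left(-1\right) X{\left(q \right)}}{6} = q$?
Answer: $- \frac{318}{5} \approx -63.6$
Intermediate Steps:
$X{\left(q \right)} = - 6 q$
$W{\left(17,5 \right)} \left(X{\left(-13 \right)} - 396\right) = \frac{\left(-6\right) \left(-13\right) - 396}{5} = \frac{78 - 396}{5} = \frac{1}{5} \left(-318\right) = - \frac{318}{5}$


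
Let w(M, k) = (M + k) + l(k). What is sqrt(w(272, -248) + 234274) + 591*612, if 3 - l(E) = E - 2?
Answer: 361692 + sqrt(234551) ≈ 3.6218e+5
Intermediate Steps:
l(E) = 5 - E (l(E) = 3 - (E - 2) = 3 - (-2 + E) = 3 + (2 - E) = 5 - E)
w(M, k) = 5 + M (w(M, k) = (M + k) + (5 - k) = 5 + M)
sqrt(w(272, -248) + 234274) + 591*612 = sqrt((5 + 272) + 234274) + 591*612 = sqrt(277 + 234274) + 361692 = sqrt(234551) + 361692 = 361692 + sqrt(234551)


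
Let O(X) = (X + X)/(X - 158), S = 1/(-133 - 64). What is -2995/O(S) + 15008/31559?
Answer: -2942099264019/63118 ≈ -4.6613e+7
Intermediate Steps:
S = -1/197 (S = 1/(-197) = -1/197 ≈ -0.0050761)
O(X) = 2*X/(-158 + X) (O(X) = (2*X)/(-158 + X) = 2*X/(-158 + X))
-2995/O(S) + 15008/31559 = -2995/(2*(-1/197)/(-158 - 1/197)) + 15008/31559 = -2995/(2*(-1/197)/(-31127/197)) + 15008*(1/31559) = -2995/(2*(-1/197)*(-197/31127)) + 15008/31559 = -2995/2/31127 + 15008/31559 = -2995*31127/2 + 15008/31559 = -93225365/2 + 15008/31559 = -2942099264019/63118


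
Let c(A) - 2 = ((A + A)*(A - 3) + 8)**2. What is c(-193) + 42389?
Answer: 5725083287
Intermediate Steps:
c(A) = 2 + (8 + 2*A*(-3 + A))**2 (c(A) = 2 + ((A + A)*(A - 3) + 8)**2 = 2 + ((2*A)*(-3 + A) + 8)**2 = 2 + (2*A*(-3 + A) + 8)**2 = 2 + (8 + 2*A*(-3 + A))**2)
c(-193) + 42389 = (2 + 4*(4 + (-193)**2 - 3*(-193))**2) + 42389 = (2 + 4*(4 + 37249 + 579)**2) + 42389 = (2 + 4*37832**2) + 42389 = (2 + 4*1431260224) + 42389 = (2 + 5725040896) + 42389 = 5725040898 + 42389 = 5725083287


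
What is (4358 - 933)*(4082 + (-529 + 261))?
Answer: 13062950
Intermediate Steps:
(4358 - 933)*(4082 + (-529 + 261)) = 3425*(4082 - 268) = 3425*3814 = 13062950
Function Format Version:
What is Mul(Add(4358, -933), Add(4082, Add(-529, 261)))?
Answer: 13062950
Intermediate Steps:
Mul(Add(4358, -933), Add(4082, Add(-529, 261))) = Mul(3425, Add(4082, -268)) = Mul(3425, 3814) = 13062950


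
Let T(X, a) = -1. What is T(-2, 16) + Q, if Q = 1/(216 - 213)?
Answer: -⅔ ≈ -0.66667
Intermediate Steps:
Q = ⅓ (Q = 1/3 = ⅓ ≈ 0.33333)
T(-2, 16) + Q = -1 + ⅓ = -⅔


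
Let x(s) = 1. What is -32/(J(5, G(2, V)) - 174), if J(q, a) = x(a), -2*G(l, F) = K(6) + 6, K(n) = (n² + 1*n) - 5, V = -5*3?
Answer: 32/173 ≈ 0.18497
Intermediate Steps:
V = -15
K(n) = -5 + n + n² (K(n) = (n² + n) - 5 = (n + n²) - 5 = -5 + n + n²)
G(l, F) = -43/2 (G(l, F) = -((-5 + 6 + 6²) + 6)/2 = -((-5 + 6 + 36) + 6)/2 = -(37 + 6)/2 = -½*43 = -43/2)
J(q, a) = 1
-32/(J(5, G(2, V)) - 174) = -32/(1 - 174) = -32/(-173) = -32*(-1/173) = 32/173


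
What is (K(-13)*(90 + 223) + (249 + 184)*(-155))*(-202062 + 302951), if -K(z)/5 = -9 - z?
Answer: -7402730375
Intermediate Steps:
K(z) = 45 + 5*z (K(z) = -5*(-9 - z) = 45 + 5*z)
(K(-13)*(90 + 223) + (249 + 184)*(-155))*(-202062 + 302951) = ((45 + 5*(-13))*(90 + 223) + (249 + 184)*(-155))*(-202062 + 302951) = ((45 - 65)*313 + 433*(-155))*100889 = (-20*313 - 67115)*100889 = (-6260 - 67115)*100889 = -73375*100889 = -7402730375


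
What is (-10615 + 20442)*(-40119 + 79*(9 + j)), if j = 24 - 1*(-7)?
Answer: -363196093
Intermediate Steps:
j = 31 (j = 24 + 7 = 31)
(-10615 + 20442)*(-40119 + 79*(9 + j)) = (-10615 + 20442)*(-40119 + 79*(9 + 31)) = 9827*(-40119 + 79*40) = 9827*(-40119 + 3160) = 9827*(-36959) = -363196093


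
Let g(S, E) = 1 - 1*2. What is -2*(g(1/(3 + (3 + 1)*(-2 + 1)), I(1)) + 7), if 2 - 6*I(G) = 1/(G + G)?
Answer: -12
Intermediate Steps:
I(G) = ⅓ - 1/(12*G) (I(G) = ⅓ - 1/(6*(G + G)) = ⅓ - 1/(2*G)/6 = ⅓ - 1/(12*G))
g(S, E) = -1 (g(S, E) = 1 - 2 = -1)
-2*(g(1/(3 + (3 + 1)*(-2 + 1)), I(1)) + 7) = -2*(-1 + 7) = -2*6 = -12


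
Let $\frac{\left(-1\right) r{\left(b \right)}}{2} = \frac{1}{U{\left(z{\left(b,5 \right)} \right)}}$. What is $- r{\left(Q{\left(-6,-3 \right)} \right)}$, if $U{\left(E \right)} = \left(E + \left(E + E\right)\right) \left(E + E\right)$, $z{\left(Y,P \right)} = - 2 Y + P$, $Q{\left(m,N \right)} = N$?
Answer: $\frac{1}{363} \approx 0.0027548$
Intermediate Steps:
$z{\left(Y,P \right)} = P - 2 Y$
$U{\left(E \right)} = 6 E^{2}$ ($U{\left(E \right)} = \left(E + 2 E\right) 2 E = 3 E 2 E = 6 E^{2}$)
$r{\left(b \right)} = - \frac{1}{3 \left(5 - 2 b\right)^{2}}$ ($r{\left(b \right)} = - \frac{2}{6 \left(5 - 2 b\right)^{2}} = - 2 \frac{1}{6 \left(5 - 2 b\right)^{2}} = - \frac{1}{3 \left(5 - 2 b\right)^{2}}$)
$- r{\left(Q{\left(-6,-3 \right)} \right)} = - \frac{-1}{3 \left(-5 + 2 \left(-3\right)\right)^{2}} = - \frac{-1}{3 \left(-5 - 6\right)^{2}} = - \frac{-1}{3 \cdot 121} = \left(-1\right) \left(- \frac{1}{363}\right) = \frac{1}{363}$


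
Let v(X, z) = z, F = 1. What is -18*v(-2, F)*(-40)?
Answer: 720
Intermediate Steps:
-18*v(-2, F)*(-40) = -18*1*(-40) = -18*(-40) = 720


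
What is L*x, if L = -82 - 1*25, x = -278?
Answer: 29746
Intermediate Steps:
L = -107 (L = -82 - 25 = -107)
L*x = -107*(-278) = 29746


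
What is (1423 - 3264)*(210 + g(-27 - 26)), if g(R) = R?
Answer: -289037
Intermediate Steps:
(1423 - 3264)*(210 + g(-27 - 26)) = (1423 - 3264)*(210 + (-27 - 26)) = -1841*(210 - 53) = -1841*157 = -289037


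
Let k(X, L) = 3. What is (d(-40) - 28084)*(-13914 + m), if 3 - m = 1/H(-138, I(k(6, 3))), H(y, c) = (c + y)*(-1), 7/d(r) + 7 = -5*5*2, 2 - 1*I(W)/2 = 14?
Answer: 3607524398485/9234 ≈ 3.9068e+8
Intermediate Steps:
I(W) = -24 (I(W) = 4 - 2*14 = 4 - 28 = -24)
d(r) = -7/57 (d(r) = 7/(-7 - 5*5*2) = 7/(-7 - 25*2) = 7/(-7 - 50) = 7/(-57) = 7*(-1/57) = -7/57)
H(y, c) = -c - y
m = 485/162 (m = 3 - 1/(-1*(-24) - 1*(-138)) = 3 - 1/(24 + 138) = 3 - 1/162 = 485/162 ≈ 2.9938)
(d(-40) - 28084)*(-13914 + m) = (-7/57 - 28084)*(-13914 + 485/162) = -1600795/57*(-2253583/162) = 3607524398485/9234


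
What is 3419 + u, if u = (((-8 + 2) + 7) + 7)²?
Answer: 3483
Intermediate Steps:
u = 64 (u = ((-6 + 7) + 7)² = (1 + 7)² = 8² = 64)
3419 + u = 3419 + 64 = 3483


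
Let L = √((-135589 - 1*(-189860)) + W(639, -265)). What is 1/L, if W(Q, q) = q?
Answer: √54006/54006 ≈ 0.0043031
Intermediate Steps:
L = √54006 (L = √((-135589 - 1*(-189860)) - 265) = √((-135589 + 189860) - 265) = √(54271 - 265) = √54006 ≈ 232.39)
1/L = 1/(√54006) = √54006/54006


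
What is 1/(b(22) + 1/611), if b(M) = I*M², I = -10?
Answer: -611/2957239 ≈ -0.00020661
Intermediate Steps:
b(M) = -10*M²
1/(b(22) + 1/611) = 1/(-10*22² + 1/611) = 1/(-10*484 + 1/611) = 1/(-4840 + 1/611) = 1/(-2957239/611) = -611/2957239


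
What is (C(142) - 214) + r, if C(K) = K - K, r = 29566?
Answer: 29352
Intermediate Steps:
C(K) = 0
(C(142) - 214) + r = (0 - 214) + 29566 = -214 + 29566 = 29352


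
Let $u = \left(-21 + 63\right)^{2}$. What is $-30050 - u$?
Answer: $-31814$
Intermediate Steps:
$u = 1764$ ($u = 42^{2} = 1764$)
$-30050 - u = -30050 - 1764 = -31814$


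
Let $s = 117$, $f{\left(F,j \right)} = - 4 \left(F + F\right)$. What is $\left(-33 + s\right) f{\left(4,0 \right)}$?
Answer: $-2688$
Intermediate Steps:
$f{\left(F,j \right)} = - 8 F$ ($f{\left(F,j \right)} = - 4 \cdot 2 F = - 8 F$)
$\left(-33 + s\right) f{\left(4,0 \right)} = \left(-33 + 117\right) \left(\left(-8\right) 4\right) = 84 \left(-32\right) = -2688$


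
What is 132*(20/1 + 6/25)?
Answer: 66792/25 ≈ 2671.7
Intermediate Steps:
132*(20/1 + 6/25) = 132*(20*1 + 6*(1/25)) = 132*(20 + 6/25) = 132*(506/25) = 66792/25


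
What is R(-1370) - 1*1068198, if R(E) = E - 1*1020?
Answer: -1070588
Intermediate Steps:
R(E) = -1020 + E (R(E) = E - 1020 = -1020 + E)
R(-1370) - 1*1068198 = (-1020 - 1370) - 1*1068198 = -2390 - 1068198 = -1070588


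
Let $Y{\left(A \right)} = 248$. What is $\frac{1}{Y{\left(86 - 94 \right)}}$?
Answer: $\frac{1}{248} \approx 0.0040323$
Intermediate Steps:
$\frac{1}{Y{\left(86 - 94 \right)}} = \frac{1}{248}$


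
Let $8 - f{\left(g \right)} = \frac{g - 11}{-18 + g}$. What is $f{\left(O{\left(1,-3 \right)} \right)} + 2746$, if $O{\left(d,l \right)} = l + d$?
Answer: $\frac{55067}{20} \approx 2753.4$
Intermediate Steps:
$O{\left(d,l \right)} = d + l$
$f{\left(g \right)} = 8 - \frac{-11 + g}{-18 + g}$ ($f{\left(g \right)} = 8 - \frac{g - 11}{-18 + g} = 8 - \frac{-11 + g}{-18 + g}$)
$f{\left(O{\left(1,-3 \right)} \right)} + 2746 = \frac{7 \left(-19 + \left(1 - 3\right)\right)}{-18 + \left(1 - 3\right)} + 2746 = \frac{7 \left(-19 - 2\right)}{-18 - 2} + 2746 = 7 \frac{1}{-20} \left(-21\right) + 2746 = 7 \left(- \frac{1}{20}\right) \left(-21\right) + 2746 = \frac{147}{20} + 2746 = \frac{55067}{20}$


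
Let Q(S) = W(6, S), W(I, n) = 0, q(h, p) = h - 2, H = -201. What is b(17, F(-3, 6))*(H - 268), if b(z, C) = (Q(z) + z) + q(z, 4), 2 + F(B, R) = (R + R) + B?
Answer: -15008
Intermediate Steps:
q(h, p) = -2 + h
Q(S) = 0
F(B, R) = -2 + B + 2*R (F(B, R) = -2 + ((R + R) + B) = -2 + (2*R + B) = -2 + (B + 2*R) = -2 + B + 2*R)
b(z, C) = -2 + 2*z (b(z, C) = (0 + z) + (-2 + z) = z + (-2 + z) = -2 + 2*z)
b(17, F(-3, 6))*(H - 268) = (-2 + 2*17)*(-201 - 268) = (-2 + 34)*(-469) = 32*(-469) = -15008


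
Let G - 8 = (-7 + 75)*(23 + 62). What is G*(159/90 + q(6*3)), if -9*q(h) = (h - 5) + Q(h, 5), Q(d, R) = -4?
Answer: 66562/15 ≈ 4437.5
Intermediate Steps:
G = 5788 (G = 8 + (-7 + 75)*(23 + 62) = 8 + 68*85 = 8 + 5780 = 5788)
q(h) = 1 - h/9 (q(h) = -((h - 5) - 4)/9 = -((-5 + h) - 4)/9 = -(-9 + h)/9 = 1 - h/9)
G*(159/90 + q(6*3)) = 5788*(159/90 + (1 - 2*3/3)) = 5788*(159*(1/90) + (1 - 1/9*18)) = 5788*(53/30 + (1 - 2)) = 5788*(53/30 - 1) = 5788*(23/30) = 66562/15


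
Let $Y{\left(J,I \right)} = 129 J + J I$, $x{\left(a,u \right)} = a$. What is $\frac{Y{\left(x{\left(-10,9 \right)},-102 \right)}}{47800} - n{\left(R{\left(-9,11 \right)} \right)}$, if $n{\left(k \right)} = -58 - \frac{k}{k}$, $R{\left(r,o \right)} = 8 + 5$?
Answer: $\frac{281993}{4780} \approx 58.994$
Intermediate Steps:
$R{\left(r,o \right)} = 13$
$Y{\left(J,I \right)} = 129 J + I J$
$n{\left(k \right)} = -59$ ($n{\left(k \right)} = -58 - 1 = -59$)
$\frac{Y{\left(x{\left(-10,9 \right)},-102 \right)}}{47800} - n{\left(R{\left(-9,11 \right)} \right)} = \frac{\left(-10\right) \left(129 - 102\right)}{47800} - -59 = \left(-10\right) 27 \cdot \frac{1}{47800} + 59 = \left(-270\right) \frac{1}{47800} + 59 = - \frac{27}{4780} + 59 = \frac{281993}{4780}$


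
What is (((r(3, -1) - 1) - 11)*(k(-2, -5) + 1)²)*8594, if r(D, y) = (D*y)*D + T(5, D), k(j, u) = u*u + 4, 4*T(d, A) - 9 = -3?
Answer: -150824700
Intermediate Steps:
T(d, A) = 3/2 (T(d, A) = 9/4 + (¼)*(-3) = 9/4 - ¾ = 3/2)
k(j, u) = 4 + u² (k(j, u) = u² + 4 = 4 + u²)
r(D, y) = 3/2 + y*D² (r(D, y) = (D*y)*D + 3/2 = y*D² + 3/2 = 3/2 + y*D²)
(((r(3, -1) - 1) - 11)*(k(-2, -5) + 1)²)*8594 = ((((3/2 - 1*3²) - 1) - 11)*((4 + (-5)²) + 1)²)*8594 = ((((3/2 - 1*9) - 1) - 11)*((4 + 25) + 1)²)*8594 = ((((3/2 - 9) - 1) - 11)*(29 + 1)²)*8594 = (((-15/2 - 1) - 11)*30²)*8594 = ((-17/2 - 11)*900)*8594 = -39/2*900*8594 = -17550*8594 = -150824700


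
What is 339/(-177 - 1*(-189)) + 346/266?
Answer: 15721/532 ≈ 29.551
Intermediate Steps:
339/(-177 - 1*(-189)) + 346/266 = 339/(-177 + 189) + 346*(1/266) = 339/12 + 173/133 = 339*(1/12) + 173/133 = 113/4 + 173/133 = 15721/532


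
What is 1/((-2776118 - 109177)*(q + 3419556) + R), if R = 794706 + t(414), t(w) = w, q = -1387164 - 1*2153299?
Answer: 1/348853157685 ≈ 2.8665e-12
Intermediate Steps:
q = -3540463 (q = -1387164 - 2153299 = -3540463)
R = 795120 (R = 794706 + 414 = 795120)
1/((-2776118 - 109177)*(q + 3419556) + R) = 1/((-2776118 - 109177)*(-3540463 + 3419556) + 795120) = 1/(-2885295*(-120907) + 795120) = 1/(348852362565 + 795120) = 1/348853157685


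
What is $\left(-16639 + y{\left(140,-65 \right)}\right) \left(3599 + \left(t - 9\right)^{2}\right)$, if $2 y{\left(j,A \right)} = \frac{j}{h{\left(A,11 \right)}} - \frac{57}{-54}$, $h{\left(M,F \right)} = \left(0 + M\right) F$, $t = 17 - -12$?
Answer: $- \frac{114178593547}{1716} \approx -6.6538 \cdot 10^{7}$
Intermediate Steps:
$t = 29$ ($t = 17 + 12 = 29$)
$h{\left(M,F \right)} = F M$ ($h{\left(M,F \right)} = M F = F M$)
$y{\left(j,A \right)} = \frac{19}{36} + \frac{j}{22 A}$ ($y{\left(j,A \right)} = \frac{\frac{j}{11 A} - \frac{57}{-54}}{2} = \frac{j \frac{1}{11 A} - - \frac{19}{18}}{2} = \frac{\frac{j}{11 A} + \frac{19}{18}}{2} = \frac{\frac{19}{18} + \frac{j}{11 A}}{2} = \frac{19}{36} + \frac{j}{22 A}$)
$\left(-16639 + y{\left(140,-65 \right)}\right) \left(3599 + \left(t - 9\right)^{2}\right) = \left(-16639 + \left(\frac{19}{36} + \frac{1}{22} \cdot 140 \frac{1}{-65}\right)\right) \left(3599 + \left(29 - 9\right)^{2}\right) = \left(-16639 + \left(\frac{19}{36} + \frac{1}{22} \cdot 140 \left(- \frac{1}{65}\right)\right)\right) \left(3599 + 20^{2}\right) = \left(-16639 + \left(\frac{19}{36} - \frac{14}{143}\right)\right) \left(3599 + 400\right) = \left(-16639 + \frac{2213}{5148}\right) 3999 = \left(- \frac{85655359}{5148}\right) 3999 = - \frac{114178593547}{1716}$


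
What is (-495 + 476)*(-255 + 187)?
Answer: 1292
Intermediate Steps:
(-495 + 476)*(-255 + 187) = -19*(-68) = 1292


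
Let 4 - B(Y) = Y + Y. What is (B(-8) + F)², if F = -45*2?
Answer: 4900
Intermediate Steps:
B(Y) = 4 - 2*Y (B(Y) = 4 - (Y + Y) = 4 - 2*Y)
F = -90
(B(-8) + F)² = ((4 - 2*(-8)) - 90)² = ((4 + 16) - 90)² = (20 - 90)² = (-70)² = 4900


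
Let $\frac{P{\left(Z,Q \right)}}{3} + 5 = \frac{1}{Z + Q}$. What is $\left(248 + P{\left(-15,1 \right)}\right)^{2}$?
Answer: $\frac{10621081}{196} \approx 54189.0$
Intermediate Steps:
$P{\left(Z,Q \right)} = -15 + \frac{3}{Q + Z}$ ($P{\left(Z,Q \right)} = -15 + \frac{3}{Z + Q} = -15 + \frac{3}{Q + Z}$)
$\left(248 + P{\left(-15,1 \right)}\right)^{2} = \left(248 + \frac{3 \left(1 - 5 - -75\right)}{1 - 15}\right)^{2} = \left(248 + \frac{3 \left(1 - 5 + 75\right)}{-14}\right)^{2} = \left(248 + 3 \left(- \frac{1}{14}\right) 71\right)^{2} = \left(248 - \frac{213}{14}\right)^{2} = \left(\frac{3259}{14}\right)^{2} = \frac{10621081}{196}$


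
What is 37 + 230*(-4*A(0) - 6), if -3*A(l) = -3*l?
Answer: -1343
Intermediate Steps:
A(l) = l (A(l) = -(-1)*l = l)
37 + 230*(-4*A(0) - 6) = 37 + 230*(-4*0 - 6) = 37 + 230*(0 - 6) = 37 + 230*(-6) = 37 - 1380 = -1343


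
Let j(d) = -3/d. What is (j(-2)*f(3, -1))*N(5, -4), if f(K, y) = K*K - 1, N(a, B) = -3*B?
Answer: 144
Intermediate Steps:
f(K, y) = -1 + K² (f(K, y) = K² - 1 = -1 + K²)
(j(-2)*f(3, -1))*N(5, -4) = ((-3/(-2))*(-1 + 3²))*(-3*(-4)) = ((-3*(-½))*(-1 + 9))*12 = ((3/2)*8)*12 = 12*12 = 144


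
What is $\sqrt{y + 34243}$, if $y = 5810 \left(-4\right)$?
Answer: $\sqrt{11003} \approx 104.9$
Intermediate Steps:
$y = -23240$
$\sqrt{y + 34243} = \sqrt{-23240 + 34243} = \sqrt{11003}$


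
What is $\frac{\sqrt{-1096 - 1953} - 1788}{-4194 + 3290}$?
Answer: $\frac{447}{226} - \frac{i \sqrt{3049}}{904} \approx 1.9779 - 0.061082 i$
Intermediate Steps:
$\frac{\sqrt{-1096 - 1953} - 1788}{-4194 + 3290} = \frac{\sqrt{-3049} - 1788}{-904} = \left(i \sqrt{3049} - 1788\right) \left(- \frac{1}{904}\right) = \left(-1788 + i \sqrt{3049}\right) \left(- \frac{1}{904}\right) = \frac{447}{226} - \frac{i \sqrt{3049}}{904}$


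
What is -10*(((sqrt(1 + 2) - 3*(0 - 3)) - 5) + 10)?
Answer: -140 - 10*sqrt(3) ≈ -157.32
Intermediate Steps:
-10*(((sqrt(1 + 2) - 3*(0 - 3)) - 5) + 10) = -10*(((sqrt(3) - 3*(-3)) - 5) + 10) = -10*(((sqrt(3) + 9) - 5) + 10) = -10*(((9 + sqrt(3)) - 5) + 10) = -10*((4 + sqrt(3)) + 10) = -10*(14 + sqrt(3)) = -140 - 10*sqrt(3)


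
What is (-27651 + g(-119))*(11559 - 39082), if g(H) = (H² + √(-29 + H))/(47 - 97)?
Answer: 38441676853/50 + 27523*I*√37/25 ≈ 7.6883e+8 + 6696.6*I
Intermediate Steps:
g(H) = -H²/50 - √(-29 + H)/50 (g(H) = (H² + √(-29 + H))/(-50) = (H² + √(-29 + H))*(-1/50) = -H²/50 - √(-29 + H)/50)
(-27651 + g(-119))*(11559 - 39082) = (-27651 + (-1/50*(-119)² - √(-29 - 119)/50))*(11559 - 39082) = (-27651 + (-1/50*14161 - I*√37/25))*(-27523) = (-27651 + (-14161/50 - I*√37/25))*(-27523) = (-1396711/50 - I*√37/25)*(-27523) = 38441676853/50 + 27523*I*√37/25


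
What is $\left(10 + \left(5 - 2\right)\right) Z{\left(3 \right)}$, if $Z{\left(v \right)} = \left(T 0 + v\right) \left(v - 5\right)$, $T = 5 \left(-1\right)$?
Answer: $-78$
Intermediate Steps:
$T = -5$
$Z{\left(v \right)} = v \left(-5 + v\right)$ ($Z{\left(v \right)} = \left(\left(-5\right) 0 + v\right) \left(v - 5\right) = \left(0 + v\right) \left(-5 + v\right) = v \left(-5 + v\right)$)
$\left(10 + \left(5 - 2\right)\right) Z{\left(3 \right)} = \left(10 + \left(5 - 2\right)\right) 3 \left(-5 + 3\right) = \left(10 + 3\right) 3 \left(-2\right) = 13 \left(-6\right) = -78$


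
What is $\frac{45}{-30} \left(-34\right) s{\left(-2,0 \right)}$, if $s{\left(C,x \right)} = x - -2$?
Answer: $102$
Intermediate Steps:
$s{\left(C,x \right)} = 2 + x$ ($s{\left(C,x \right)} = x + 2 = 2 + x$)
$\frac{45}{-30} \left(-34\right) s{\left(-2,0 \right)} = \frac{45}{-30} \left(-34\right) \left(2 + 0\right) = 45 \left(- \frac{1}{30}\right) \left(-34\right) 2 = \left(- \frac{3}{2}\right) \left(-34\right) 2 = 51 \cdot 2 = 102$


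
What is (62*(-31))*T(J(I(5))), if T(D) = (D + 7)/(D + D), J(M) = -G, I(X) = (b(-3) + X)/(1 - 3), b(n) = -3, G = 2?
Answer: 4805/2 ≈ 2402.5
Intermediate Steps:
I(X) = 3/2 - X/2 (I(X) = (-3 + X)/(1 - 3) = (-3 + X)/(-2) = (-3 + X)*(-½) = 3/2 - X/2)
J(M) = -2 (J(M) = -1*2 = -2)
T(D) = (7 + D)/(2*D) (T(D) = (7 + D)/((2*D)) = (7 + D)*(1/(2*D)) = (7 + D)/(2*D))
(62*(-31))*T(J(I(5))) = (62*(-31))*((½)*(7 - 2)/(-2)) = -961*(-1)*5/2 = -1922*(-5/4) = 4805/2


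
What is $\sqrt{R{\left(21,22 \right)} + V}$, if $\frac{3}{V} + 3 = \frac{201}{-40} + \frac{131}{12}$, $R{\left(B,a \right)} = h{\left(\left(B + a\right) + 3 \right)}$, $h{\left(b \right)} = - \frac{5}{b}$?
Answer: $\frac{5 \sqrt{9465466}}{15962} \approx 0.96373$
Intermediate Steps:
$R{\left(B,a \right)} = - \frac{5}{3 + B + a}$ ($R{\left(B,a \right)} = - \frac{5}{\left(B + a\right) + 3} = - \frac{5}{3 + B + a}$)
$V = \frac{360}{347}$ ($V = \frac{3}{-3 + \left(\frac{201}{-40} + \frac{131}{12}\right)} = \frac{3}{-3 + \left(201 \left(- \frac{1}{40}\right) + 131 \cdot \frac{1}{12}\right)} = \frac{3}{-3 + \left(- \frac{201}{40} + \frac{131}{12}\right)} = \frac{3}{-3 + \frac{707}{120}} = \frac{3}{\frac{347}{120}} = 3 \cdot \frac{120}{347} = \frac{360}{347} \approx 1.0375$)
$\sqrt{R{\left(21,22 \right)} + V} = \sqrt{- \frac{5}{3 + 21 + 22} + \frac{360}{347}} = \sqrt{- \frac{5}{46} + \frac{360}{347}} = \sqrt{\frac{14825}{15962}} = \frac{5 \sqrt{9465466}}{15962}$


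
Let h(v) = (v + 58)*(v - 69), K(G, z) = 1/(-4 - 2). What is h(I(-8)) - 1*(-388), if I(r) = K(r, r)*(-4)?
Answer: -32588/9 ≈ -3620.9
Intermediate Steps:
K(G, z) = -1/6 (K(G, z) = 1/(-6) = -1/6*1 = -1/6)
I(r) = 2/3 (I(r) = -1/6*(-4) = 2/3)
h(v) = (-69 + v)*(58 + v) (h(v) = (58 + v)*(-69 + v) = (-69 + v)*(58 + v))
h(I(-8)) - 1*(-388) = (-4002 + (2/3)**2 - 11*2/3) - 1*(-388) = (-4002 + 4/9 - 22/3) + 388 = -36080/9 + 388 = -32588/9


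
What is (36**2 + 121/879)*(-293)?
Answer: -1139305/3 ≈ -3.7977e+5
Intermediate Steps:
(36**2 + 121/879)*(-293) = (1296 + 121*(1/879))*(-293) = (1296 + 121/879)*(-293) = (1139305/879)*(-293) = -1139305/3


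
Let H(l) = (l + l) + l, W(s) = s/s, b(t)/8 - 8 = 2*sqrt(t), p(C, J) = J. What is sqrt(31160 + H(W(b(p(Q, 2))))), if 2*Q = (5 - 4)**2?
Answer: sqrt(31163) ≈ 176.53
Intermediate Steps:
Q = 1/2 (Q = (5 - 4)**2/2 = (1/2)*1**2 = (1/2)*1 = 1/2 ≈ 0.50000)
b(t) = 64 + 16*sqrt(t) (b(t) = 64 + 8*(2*sqrt(t)) = 64 + 16*sqrt(t))
W(s) = 1
H(l) = 3*l (H(l) = 2*l + l = 3*l)
sqrt(31160 + H(W(b(p(Q, 2))))) = sqrt(31160 + 3*1) = sqrt(31160 + 3) = sqrt(31163)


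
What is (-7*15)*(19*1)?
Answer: -1995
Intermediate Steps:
(-7*15)*(19*1) = -105*19 = -1995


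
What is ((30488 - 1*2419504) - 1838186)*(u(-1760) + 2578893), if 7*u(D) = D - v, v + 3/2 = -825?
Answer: -10900937919805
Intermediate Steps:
v = -1653/2 (v = -3/2 - 825 = -1653/2 ≈ -826.50)
u(D) = 1653/14 + D/7 (u(D) = (D - 1*(-1653/2))/7 = (D + 1653/2)/7 = (1653/2 + D)/7 = 1653/14 + D/7)
((30488 - 1*2419504) - 1838186)*(u(-1760) + 2578893) = ((30488 - 1*2419504) - 1838186)*((1653/14 + (⅐)*(-1760)) + 2578893) = ((30488 - 2419504) - 1838186)*((1653/14 - 1760/7) + 2578893) = (-2389016 - 1838186)*(-1867/14 + 2578893) = -4227202*36102635/14 = -10900937919805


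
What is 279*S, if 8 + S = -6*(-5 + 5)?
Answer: -2232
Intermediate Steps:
S = -8 (S = -8 - 6*(-5 + 5) = -8 - 6*0 = -8 + 0 = -8)
279*S = 279*(-8) = -2232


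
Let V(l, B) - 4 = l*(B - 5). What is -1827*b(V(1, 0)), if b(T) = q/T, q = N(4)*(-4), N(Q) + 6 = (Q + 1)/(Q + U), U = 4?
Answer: 78561/2 ≈ 39281.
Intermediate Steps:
N(Q) = -6 + (1 + Q)/(4 + Q) (N(Q) = -6 + (Q + 1)/(Q + 4) = -6 + (1 + Q)/(4 + Q))
q = 43/2 (q = ((-23 - 5*4)/(4 + 4))*(-4) = ((-23 - 20)/8)*(-4) = ((⅛)*(-43))*(-4) = -43/8*(-4) = 43/2 ≈ 21.500)
V(l, B) = 4 + l*(-5 + B) (V(l, B) = 4 + l*(B - 5) = 4 + l*(-5 + B))
b(T) = 43/(2*T)
-1827*b(V(1, 0)) = -78561/(2*(4 - 5*1 + 0*1)) = -78561/(2*(4 - 5 + 0)) = -78561/(2*(-1)) = -78561*(-1)/2 = -1827*(-43/2) = 78561/2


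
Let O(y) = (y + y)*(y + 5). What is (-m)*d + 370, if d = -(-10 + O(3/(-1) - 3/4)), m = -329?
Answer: 53955/8 ≈ 6744.4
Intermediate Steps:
O(y) = 2*y*(5 + y) (O(y) = (2*y)*(5 + y) = 2*y*(5 + y))
d = 155/8 (d = -(-10 + 2*(3/(-1) - 3/4)*(5 + (3/(-1) - 3/4))) = -(-10 + 2*(3*(-1) - 3*1/4)*(5 + (3*(-1) - 3*1/4))) = -(-10 + 2*(-3 - 3/4)*(5 + (-3 - 3/4))) = -(-10 + 2*(-15/4)*(5 - 15/4)) = -(-10 + 2*(-15/4)*(5/4)) = -(-10 - 75/8) = -1*(-155/8) = 155/8 ≈ 19.375)
(-m)*d + 370 = -1*(-329)*(155/8) + 370 = 329*(155/8) + 370 = 50995/8 + 370 = 53955/8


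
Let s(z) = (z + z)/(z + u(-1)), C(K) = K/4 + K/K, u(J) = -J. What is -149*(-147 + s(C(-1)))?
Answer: 152427/7 ≈ 21775.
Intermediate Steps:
C(K) = 1 + K/4 (C(K) = K*(¼) + 1 = K/4 + 1 = 1 + K/4)
s(z) = 2*z/(1 + z) (s(z) = (z + z)/(z - 1*(-1)) = (2*z)/(z + 1) = (2*z)/(1 + z) = 2*z/(1 + z))
-149*(-147 + s(C(-1))) = -149*(-147 + 2*(1 + (¼)*(-1))/(1 + (1 + (¼)*(-1)))) = -149*(-147 + 2*(1 - ¼)/(1 + (1 - ¼))) = -149*(-147 + 2*(¾)/(1 + ¾)) = -149*(-147 + 2*(¾)/(7/4)) = -149*(-147 + 2*(¾)*(4/7)) = -149*(-147 + 6/7) = -149*(-1023/7) = 152427/7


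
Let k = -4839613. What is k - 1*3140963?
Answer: -7980576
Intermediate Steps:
k - 1*3140963 = -4839613 - 1*3140963 = -4839613 - 3140963 = -7980576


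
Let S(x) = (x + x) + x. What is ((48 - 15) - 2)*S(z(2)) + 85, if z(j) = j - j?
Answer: 85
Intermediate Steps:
z(j) = 0
S(x) = 3*x (S(x) = 2*x + x = 3*x)
((48 - 15) - 2)*S(z(2)) + 85 = ((48 - 15) - 2)*(3*0) + 85 = (33 - 2)*0 + 85 = 31*0 + 85 = 0 + 85 = 85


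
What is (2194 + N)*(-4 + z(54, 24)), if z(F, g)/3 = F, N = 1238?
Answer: 542256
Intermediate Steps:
z(F, g) = 3*F
(2194 + N)*(-4 + z(54, 24)) = (2194 + 1238)*(-4 + 3*54) = 3432*(-4 + 162) = 3432*158 = 542256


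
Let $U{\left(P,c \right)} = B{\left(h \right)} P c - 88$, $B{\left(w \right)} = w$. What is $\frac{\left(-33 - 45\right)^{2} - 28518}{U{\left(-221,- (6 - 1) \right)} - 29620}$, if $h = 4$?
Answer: $\frac{11217}{12644} \approx 0.88714$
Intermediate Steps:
$U{\left(P,c \right)} = -88 + 4 P c$ ($U{\left(P,c \right)} = 4 P c - 88 = -88 + 4 P c$)
$\frac{\left(-33 - 45\right)^{2} - 28518}{U{\left(-221,- (6 - 1) \right)} - 29620} = \frac{\left(-33 - 45\right)^{2} - 28518}{\left(-88 + 4 \left(-221\right) \left(- (6 - 1)\right)\right) - 29620} = \frac{\left(-78\right)^{2} - 28518}{\left(-88 + 4 \left(-221\right) \left(\left(-1\right) 5\right)\right) - 29620} = \frac{6084 - 28518}{\left(-88 + 4 \left(-221\right) \left(-5\right)\right) - 29620} = - \frac{22434}{\left(-88 + 4420\right) - 29620} = - \frac{22434}{4332 - 29620} = - \frac{22434}{-25288} = \left(-22434\right) \left(- \frac{1}{25288}\right) = \frac{11217}{12644}$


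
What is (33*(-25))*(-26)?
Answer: 21450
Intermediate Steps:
(33*(-25))*(-26) = -825*(-26) = 21450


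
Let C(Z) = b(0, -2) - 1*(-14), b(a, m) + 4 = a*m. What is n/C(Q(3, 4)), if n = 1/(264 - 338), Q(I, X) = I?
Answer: -1/740 ≈ -0.0013514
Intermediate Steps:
b(a, m) = -4 + a*m
C(Z) = 10 (C(Z) = (-4 + 0*(-2)) - 1*(-14) = (-4 + 0) + 14 = -4 + 14 = 10)
n = -1/74 (n = 1/(-74) = -1/74 ≈ -0.013514)
n/C(Q(3, 4)) = -1/74/10 = -1/74*⅒ = -1/740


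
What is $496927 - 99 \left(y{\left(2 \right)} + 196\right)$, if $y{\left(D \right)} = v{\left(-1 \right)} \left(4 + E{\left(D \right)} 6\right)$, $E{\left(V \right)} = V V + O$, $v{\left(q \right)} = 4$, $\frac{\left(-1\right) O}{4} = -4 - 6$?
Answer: $371395$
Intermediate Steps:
$O = 40$ ($O = - 4 \left(-4 - 6\right) = \left(-4\right) \left(-10\right) = 40$)
$E{\left(V \right)} = 40 + V^{2}$ ($E{\left(V \right)} = V V + 40 = V^{2} + 40 = 40 + V^{2}$)
$y{\left(D \right)} = 976 + 24 D^{2}$ ($y{\left(D \right)} = 4 \left(4 + \left(40 + D^{2}\right) 6\right) = 4 \left(4 + \left(240 + 6 D^{2}\right)\right) = 4 \left(244 + 6 D^{2}\right) = 976 + 24 D^{2}$)
$496927 - 99 \left(y{\left(2 \right)} + 196\right) = 496927 - 99 \left(\left(976 + 24 \cdot 2^{2}\right) + 196\right) = 496927 - 99 \left(\left(976 + 24 \cdot 4\right) + 196\right) = 496927 - 99 \left(\left(976 + 96\right) + 196\right) = 496927 - 99 \left(1072 + 196\right) = 496927 - 125532 = 371395$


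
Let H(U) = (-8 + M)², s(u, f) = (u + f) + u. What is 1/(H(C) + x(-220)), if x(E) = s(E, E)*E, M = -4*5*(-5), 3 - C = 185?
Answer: 1/153664 ≈ 6.5077e-6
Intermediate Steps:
C = -182 (C = 3 - 1*185 = 3 - 185 = -182)
M = 100 (M = -20*(-5) = 100)
s(u, f) = f + 2*u (s(u, f) = (f + u) + u = f + 2*u)
x(E) = 3*E² (x(E) = (E + 2*E)*E = (3*E)*E = 3*E²)
H(U) = 8464 (H(U) = (-8 + 100)² = 92² = 8464)
1/(H(C) + x(-220)) = 1/(8464 + 3*(-220)²) = 1/(8464 + 3*48400) = 1/(8464 + 145200) = 1/153664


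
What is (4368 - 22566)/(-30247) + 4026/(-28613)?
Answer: 398924952/865457411 ≈ 0.46094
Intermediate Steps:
(4368 - 22566)/(-30247) + 4026/(-28613) = -18198*(-1/30247) + 4026*(-1/28613) = 18198/30247 - 4026/28613 = 398924952/865457411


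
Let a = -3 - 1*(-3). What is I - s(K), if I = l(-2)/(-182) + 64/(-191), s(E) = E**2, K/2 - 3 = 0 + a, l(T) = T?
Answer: -631349/17381 ≈ -36.324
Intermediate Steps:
a = 0 (a = -3 + 3 = 0)
K = 6 (K = 6 + 2*(0 + 0) = 6 + 2*0 = 6 + 0 = 6)
I = -5633/17381 (I = -2/(-182) + 64/(-191) = -2*(-1/182) + 64*(-1/191) = 1/91 - 64/191 = -5633/17381 ≈ -0.32409)
I - s(K) = -5633/17381 - 1*6**2 = -5633/17381 - 1*36 = -5633/17381 - 36 = -631349/17381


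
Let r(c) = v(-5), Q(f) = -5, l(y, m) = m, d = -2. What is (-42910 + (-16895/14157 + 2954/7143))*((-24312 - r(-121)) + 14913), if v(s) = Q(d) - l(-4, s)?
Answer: 348589320203899/864303 ≈ 4.0332e+8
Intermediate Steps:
v(s) = -5 - s
r(c) = 0 (r(c) = -5 - 1*(-5) = -5 + 5 = 0)
(-42910 + (-16895/14157 + 2954/7143))*((-24312 - r(-121)) + 14913) = (-42910 + (-16895/14157 + 2954/7143))*((-24312 - 1*0) + 14913) = (-42910 + (-16895*1/14157 + 2954*(1/7143)))*((-24312 + 0) + 14913) = (-42910 + (-16895/14157 + 2954/7143))*(-24312 + 14913) = (-42910 - 26287069/33707817)*(-9399) = -1446428714539/33707817*(-9399) = 348589320203899/864303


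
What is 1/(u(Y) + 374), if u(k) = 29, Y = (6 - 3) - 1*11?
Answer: 1/403 ≈ 0.0024814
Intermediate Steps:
Y = -8 (Y = 3 - 11 = -8)
1/(u(Y) + 374) = 1/(29 + 374) = 1/403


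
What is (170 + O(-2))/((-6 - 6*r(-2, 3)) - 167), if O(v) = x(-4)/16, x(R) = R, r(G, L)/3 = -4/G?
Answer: -679/836 ≈ -0.81220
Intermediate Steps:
r(G, L) = -12/G (r(G, L) = 3*(-4/G) = -12/G)
O(v) = -¼ (O(v) = -4/16 = -4*1/16 = -¼)
(170 + O(-2))/((-6 - 6*r(-2, 3)) - 167) = (170 - ¼)/((-6 - (-72)/(-2)) - 167) = 679/(4*((-6 - (-72)*(-1)/2) - 167)) = 679/(4*((-6 - 6*6) - 167)) = 679/(4*((-6 - 36) - 167)) = 679/(4*(-42 - 167)) = (679/4)/(-209) = (679/4)*(-1/209) = -679/836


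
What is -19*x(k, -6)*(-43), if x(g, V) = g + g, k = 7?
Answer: 11438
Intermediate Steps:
x(g, V) = 2*g
-19*x(k, -6)*(-43) = -38*7*(-43) = -19*14*(-43) = -266*(-43) = 11438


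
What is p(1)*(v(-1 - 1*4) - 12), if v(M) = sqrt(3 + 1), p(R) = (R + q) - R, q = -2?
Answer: 20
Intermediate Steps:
p(R) = -2 (p(R) = (R - 2) - R = (-2 + R) - R = -2)
v(M) = 2 (v(M) = sqrt(4) = 2)
p(1)*(v(-1 - 1*4) - 12) = -2*(2 - 12) = -2*(-10) = 20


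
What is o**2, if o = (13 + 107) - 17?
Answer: 10609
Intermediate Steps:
o = 103 (o = 120 - 17 = 103)
o**2 = 103**2 = 10609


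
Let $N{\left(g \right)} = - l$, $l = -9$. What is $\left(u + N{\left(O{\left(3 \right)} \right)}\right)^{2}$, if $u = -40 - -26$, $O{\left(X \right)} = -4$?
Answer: $25$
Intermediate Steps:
$N{\left(g \right)} = 9$ ($N{\left(g \right)} = \left(-1\right) \left(-9\right) = 9$)
$u = -14$ ($u = -40 + 26 = -14$)
$\left(u + N{\left(O{\left(3 \right)} \right)}\right)^{2} = \left(-14 + 9\right)^{2} = \left(-5\right)^{2} = 25$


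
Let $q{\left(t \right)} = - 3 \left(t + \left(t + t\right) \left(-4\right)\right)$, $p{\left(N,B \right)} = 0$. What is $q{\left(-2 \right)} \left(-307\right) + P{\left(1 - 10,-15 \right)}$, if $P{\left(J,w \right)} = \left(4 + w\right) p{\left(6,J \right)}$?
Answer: $12894$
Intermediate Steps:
$P{\left(J,w \right)} = 0$ ($P{\left(J,w \right)} = \left(4 + w\right) 0 = 0$)
$q{\left(t \right)} = 21 t$ ($q{\left(t \right)} = - 3 \left(t + 2 t \left(-4\right)\right) = - 3 \left(t - 8 t\right) = - 3 \left(- 7 t\right) = 21 t$)
$q{\left(-2 \right)} \left(-307\right) + P{\left(1 - 10,-15 \right)} = 21 \left(-2\right) \left(-307\right) + 0 = \left(-42\right) \left(-307\right) + 0 = 12894 + 0 = 12894$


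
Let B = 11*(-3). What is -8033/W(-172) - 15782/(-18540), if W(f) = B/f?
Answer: -4269292039/101970 ≈ -41868.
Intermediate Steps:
B = -33
W(f) = -33/f
-8033/W(-172) - 15782/(-18540) = -8033/((-33/(-172))) - 15782/(-18540) = -8033/((-33*(-1/172))) - 15782*(-1/18540) = -8033/33/172 + 7891/9270 = -8033*172/33 + 7891/9270 = -1381676/33 + 7891/9270 = -4269292039/101970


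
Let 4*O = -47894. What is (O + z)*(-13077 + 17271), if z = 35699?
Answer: 99504747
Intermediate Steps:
O = -23947/2 (O = (¼)*(-47894) = -23947/2 ≈ -11974.)
(O + z)*(-13077 + 17271) = (-23947/2 + 35699)*(-13077 + 17271) = (47451/2)*4194 = 99504747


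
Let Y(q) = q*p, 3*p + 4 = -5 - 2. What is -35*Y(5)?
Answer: 1925/3 ≈ 641.67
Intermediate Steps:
p = -11/3 (p = -4/3 + (-5 - 2)/3 = -4/3 + (1/3)*(-7) = -4/3 - 7/3 = -11/3 ≈ -3.6667)
Y(q) = -11*q/3 (Y(q) = q*(-11/3) = -11*q/3)
-35*Y(5) = -(-385)*5/3 = -35*(-55/3) = 1925/3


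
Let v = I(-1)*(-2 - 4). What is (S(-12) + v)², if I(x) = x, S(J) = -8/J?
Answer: 400/9 ≈ 44.444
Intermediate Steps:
v = 6 (v = -(-2 - 4) = -1*(-6) = 6)
(S(-12) + v)² = (-8/(-12) + 6)² = (-8*(-1/12) + 6)² = (⅔ + 6)² = (20/3)² = 400/9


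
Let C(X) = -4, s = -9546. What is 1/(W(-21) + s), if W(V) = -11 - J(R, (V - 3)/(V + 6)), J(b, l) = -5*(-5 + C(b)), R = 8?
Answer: -1/9602 ≈ -0.00010414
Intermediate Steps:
J(b, l) = 45 (J(b, l) = -5*(-5 - 4) = -5*(-9) = 45)
W(V) = -56 (W(V) = -11 - 1*45 = -11 - 45 = -56)
1/(W(-21) + s) = 1/(-56 - 9546) = 1/(-9602) = -1/9602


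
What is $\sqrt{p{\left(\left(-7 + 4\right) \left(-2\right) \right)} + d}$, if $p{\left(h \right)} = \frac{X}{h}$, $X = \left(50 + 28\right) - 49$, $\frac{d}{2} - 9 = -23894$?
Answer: $\frac{i \sqrt{1719546}}{6} \approx 218.55 i$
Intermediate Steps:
$d = -47770$ ($d = 18 + 2 \left(-23894\right) = 18 - 47788 = -47770$)
$X = 29$ ($X = 78 - 49 = 29$)
$p{\left(h \right)} = \frac{29}{h}$
$\sqrt{p{\left(\left(-7 + 4\right) \left(-2\right) \right)} + d} = \sqrt{\frac{29}{\left(-7 + 4\right) \left(-2\right)} - 47770} = \sqrt{\frac{29}{\left(-3\right) \left(-2\right)} - 47770} = \sqrt{\frac{29}{6} - 47770} = \sqrt{- \frac{286591}{6}} = \frac{i \sqrt{1719546}}{6}$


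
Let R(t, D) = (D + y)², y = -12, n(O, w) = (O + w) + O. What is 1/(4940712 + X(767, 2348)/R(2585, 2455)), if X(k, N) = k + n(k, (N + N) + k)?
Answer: 5968249/29487399461052 ≈ 2.0240e-7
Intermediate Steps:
n(O, w) = w + 2*O
R(t, D) = (-12 + D)² (R(t, D) = (D - 12)² = (-12 + D)²)
X(k, N) = 2*N + 4*k (X(k, N) = k + (((N + N) + k) + 2*k) = k + ((2*N + k) + 2*k) = k + ((k + 2*N) + 2*k) = k + (2*N + 3*k) = 2*N + 4*k)
1/(4940712 + X(767, 2348)/R(2585, 2455)) = 1/(4940712 + (2*2348 + 4*767)/((-12 + 2455)²)) = 1/(4940712 + (4696 + 3068)/(2443²)) = 1/(4940712 + 7764/5968249) = 1/(29487399461052/5968249) = 5968249/29487399461052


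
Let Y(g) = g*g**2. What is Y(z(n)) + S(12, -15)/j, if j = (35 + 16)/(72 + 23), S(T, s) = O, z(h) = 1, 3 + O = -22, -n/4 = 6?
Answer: -2324/51 ≈ -45.569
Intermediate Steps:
n = -24 (n = -4*6 = -24)
O = -25 (O = -3 - 22 = -25)
S(T, s) = -25
j = 51/95 ≈ 0.53684
Y(g) = g**3
Y(z(n)) + S(12, -15)/j = 1**3 - 25/(51/95) = 1 + (95/51)*(-25) = 1 - 2375/51 = -2324/51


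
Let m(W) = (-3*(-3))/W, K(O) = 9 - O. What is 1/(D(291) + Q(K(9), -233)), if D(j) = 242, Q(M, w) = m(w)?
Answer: 233/56377 ≈ 0.0041329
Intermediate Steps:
m(W) = 9/W
Q(M, w) = 9/w
1/(D(291) + Q(K(9), -233)) = 1/(242 + 9/(-233)) = 1/(242 + 9*(-1/233)) = 1/(242 - 9/233) = 1/(56377/233) = 233/56377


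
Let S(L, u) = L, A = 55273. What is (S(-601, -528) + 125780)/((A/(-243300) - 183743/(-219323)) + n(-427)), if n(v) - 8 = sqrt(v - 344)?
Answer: 3069142949680313787669488100/2406480900021727557114241 - 356438043515781726696990000*I*sqrt(771)/2406480900021727557114241 ≈ 1275.4 - 4112.7*I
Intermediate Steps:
n(v) = 8 + sqrt(-344 + v) (n(v) = 8 + sqrt(v - 344) = 8 + sqrt(-344 + v))
(S(-601, -528) + 125780)/((A/(-243300) - 183743/(-219323)) + n(-427)) = (-601 + 125780)/((55273/(-243300) - 183743/(-219323)) + (8 + sqrt(-344 - 427))) = 125179/((55273*(-1/243300) - 183743*(-1/219323)) + (8 + sqrt(-771))) = 125179/((-55273/243300 + 183743/219323) + (8 + I*sqrt(771))) = 125179/(32582031721/53361285900 + (8 + I*sqrt(771))) = 125179/(459472318921/53361285900 + I*sqrt(771))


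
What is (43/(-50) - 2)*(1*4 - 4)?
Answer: 0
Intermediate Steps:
(43/(-50) - 2)*(1*4 - 4) = (43*(-1/50) - 2)*(4 - 4) = (-43/50 - 2)*0 = -143/50*0 = 0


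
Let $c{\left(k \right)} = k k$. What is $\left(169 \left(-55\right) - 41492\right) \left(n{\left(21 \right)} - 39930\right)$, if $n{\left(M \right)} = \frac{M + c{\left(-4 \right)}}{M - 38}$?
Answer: $\frac{34476602589}{17} \approx 2.028 \cdot 10^{9}$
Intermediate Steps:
$c{\left(k \right)} = k^{2}$
$n{\left(M \right)} = \frac{16 + M}{-38 + M}$ ($n{\left(M \right)} = \frac{M + \left(-4\right)^{2}}{M - 38} = \frac{M + 16}{-38 + M} = \frac{16 + M}{-38 + M}$)
$\left(169 \left(-55\right) - 41492\right) \left(n{\left(21 \right)} - 39930\right) = \left(169 \left(-55\right) - 41492\right) \left(\frac{16 + 21}{-38 + 21} - 39930\right) = \left(-9295 - 41492\right) \left(\frac{1}{-17} \cdot 37 - 39930\right) = - 50787 \left(\left(- \frac{1}{17}\right) 37 - 39930\right) = - 50787 \left(- \frac{37}{17} - 39930\right) = \left(-50787\right) \left(- \frac{678847}{17}\right) = \frac{34476602589}{17}$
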